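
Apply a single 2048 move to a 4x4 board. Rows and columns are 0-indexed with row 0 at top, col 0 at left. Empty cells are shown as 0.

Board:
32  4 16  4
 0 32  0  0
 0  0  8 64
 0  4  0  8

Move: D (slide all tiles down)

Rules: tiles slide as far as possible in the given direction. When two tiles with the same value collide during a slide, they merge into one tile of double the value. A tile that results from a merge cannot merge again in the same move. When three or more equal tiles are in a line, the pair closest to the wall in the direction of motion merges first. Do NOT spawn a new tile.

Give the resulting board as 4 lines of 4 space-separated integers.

Slide down:
col 0: [32, 0, 0, 0] -> [0, 0, 0, 32]
col 1: [4, 32, 0, 4] -> [0, 4, 32, 4]
col 2: [16, 0, 8, 0] -> [0, 0, 16, 8]
col 3: [4, 0, 64, 8] -> [0, 4, 64, 8]

Answer:  0  0  0  0
 0  4  0  4
 0 32 16 64
32  4  8  8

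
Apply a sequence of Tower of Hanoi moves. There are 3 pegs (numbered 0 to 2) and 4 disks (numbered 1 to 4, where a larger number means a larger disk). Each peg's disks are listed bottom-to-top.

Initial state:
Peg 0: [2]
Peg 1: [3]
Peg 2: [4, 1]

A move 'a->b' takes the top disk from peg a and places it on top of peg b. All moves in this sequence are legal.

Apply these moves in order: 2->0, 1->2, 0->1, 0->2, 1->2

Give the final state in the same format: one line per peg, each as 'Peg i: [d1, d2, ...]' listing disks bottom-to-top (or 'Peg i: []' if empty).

Answer: Peg 0: []
Peg 1: []
Peg 2: [4, 3, 2, 1]

Derivation:
After move 1 (2->0):
Peg 0: [2, 1]
Peg 1: [3]
Peg 2: [4]

After move 2 (1->2):
Peg 0: [2, 1]
Peg 1: []
Peg 2: [4, 3]

After move 3 (0->1):
Peg 0: [2]
Peg 1: [1]
Peg 2: [4, 3]

After move 4 (0->2):
Peg 0: []
Peg 1: [1]
Peg 2: [4, 3, 2]

After move 5 (1->2):
Peg 0: []
Peg 1: []
Peg 2: [4, 3, 2, 1]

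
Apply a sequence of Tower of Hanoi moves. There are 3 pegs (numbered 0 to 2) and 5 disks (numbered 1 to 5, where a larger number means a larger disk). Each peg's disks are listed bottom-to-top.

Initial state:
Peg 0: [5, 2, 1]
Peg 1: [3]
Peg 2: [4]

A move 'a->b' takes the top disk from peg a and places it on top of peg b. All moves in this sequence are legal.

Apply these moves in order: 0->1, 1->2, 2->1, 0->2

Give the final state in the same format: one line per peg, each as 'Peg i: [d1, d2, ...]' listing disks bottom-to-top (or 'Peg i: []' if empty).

After move 1 (0->1):
Peg 0: [5, 2]
Peg 1: [3, 1]
Peg 2: [4]

After move 2 (1->2):
Peg 0: [5, 2]
Peg 1: [3]
Peg 2: [4, 1]

After move 3 (2->1):
Peg 0: [5, 2]
Peg 1: [3, 1]
Peg 2: [4]

After move 4 (0->2):
Peg 0: [5]
Peg 1: [3, 1]
Peg 2: [4, 2]

Answer: Peg 0: [5]
Peg 1: [3, 1]
Peg 2: [4, 2]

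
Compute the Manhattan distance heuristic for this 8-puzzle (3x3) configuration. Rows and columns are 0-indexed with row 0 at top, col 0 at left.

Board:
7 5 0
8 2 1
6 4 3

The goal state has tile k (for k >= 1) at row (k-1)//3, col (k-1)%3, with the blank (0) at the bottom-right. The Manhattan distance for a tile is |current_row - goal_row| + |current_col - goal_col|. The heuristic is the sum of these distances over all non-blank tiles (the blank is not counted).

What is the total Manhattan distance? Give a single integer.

Answer: 16

Derivation:
Tile 7: at (0,0), goal (2,0), distance |0-2|+|0-0| = 2
Tile 5: at (0,1), goal (1,1), distance |0-1|+|1-1| = 1
Tile 8: at (1,0), goal (2,1), distance |1-2|+|0-1| = 2
Tile 2: at (1,1), goal (0,1), distance |1-0|+|1-1| = 1
Tile 1: at (1,2), goal (0,0), distance |1-0|+|2-0| = 3
Tile 6: at (2,0), goal (1,2), distance |2-1|+|0-2| = 3
Tile 4: at (2,1), goal (1,0), distance |2-1|+|1-0| = 2
Tile 3: at (2,2), goal (0,2), distance |2-0|+|2-2| = 2
Sum: 2 + 1 + 2 + 1 + 3 + 3 + 2 + 2 = 16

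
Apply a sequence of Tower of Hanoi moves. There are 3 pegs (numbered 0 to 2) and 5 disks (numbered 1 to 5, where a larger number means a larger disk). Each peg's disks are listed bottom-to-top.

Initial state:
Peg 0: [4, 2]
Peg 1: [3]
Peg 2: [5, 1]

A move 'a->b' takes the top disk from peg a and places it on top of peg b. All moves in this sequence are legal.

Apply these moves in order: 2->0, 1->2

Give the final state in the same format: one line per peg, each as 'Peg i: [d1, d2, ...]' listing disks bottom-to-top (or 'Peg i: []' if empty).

After move 1 (2->0):
Peg 0: [4, 2, 1]
Peg 1: [3]
Peg 2: [5]

After move 2 (1->2):
Peg 0: [4, 2, 1]
Peg 1: []
Peg 2: [5, 3]

Answer: Peg 0: [4, 2, 1]
Peg 1: []
Peg 2: [5, 3]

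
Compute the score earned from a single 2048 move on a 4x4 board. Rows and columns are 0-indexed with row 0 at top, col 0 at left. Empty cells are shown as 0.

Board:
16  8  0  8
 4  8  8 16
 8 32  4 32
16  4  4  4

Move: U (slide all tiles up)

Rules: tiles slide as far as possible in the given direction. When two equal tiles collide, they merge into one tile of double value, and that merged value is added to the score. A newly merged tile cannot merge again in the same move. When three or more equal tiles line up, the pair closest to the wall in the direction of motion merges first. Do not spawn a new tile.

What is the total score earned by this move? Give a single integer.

Slide up:
col 0: [16, 4, 8, 16] -> [16, 4, 8, 16]  score +0 (running 0)
col 1: [8, 8, 32, 4] -> [16, 32, 4, 0]  score +16 (running 16)
col 2: [0, 8, 4, 4] -> [8, 8, 0, 0]  score +8 (running 24)
col 3: [8, 16, 32, 4] -> [8, 16, 32, 4]  score +0 (running 24)
Board after move:
16 16  8  8
 4 32  8 16
 8  4  0 32
16  0  0  4

Answer: 24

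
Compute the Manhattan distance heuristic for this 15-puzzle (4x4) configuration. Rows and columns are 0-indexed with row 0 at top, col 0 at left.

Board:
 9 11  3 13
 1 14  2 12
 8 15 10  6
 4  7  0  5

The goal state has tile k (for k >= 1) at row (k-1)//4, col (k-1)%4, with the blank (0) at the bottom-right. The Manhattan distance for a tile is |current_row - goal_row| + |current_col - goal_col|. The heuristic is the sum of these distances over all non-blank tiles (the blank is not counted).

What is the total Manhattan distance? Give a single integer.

Tile 9: at (0,0), goal (2,0), distance |0-2|+|0-0| = 2
Tile 11: at (0,1), goal (2,2), distance |0-2|+|1-2| = 3
Tile 3: at (0,2), goal (0,2), distance |0-0|+|2-2| = 0
Tile 13: at (0,3), goal (3,0), distance |0-3|+|3-0| = 6
Tile 1: at (1,0), goal (0,0), distance |1-0|+|0-0| = 1
Tile 14: at (1,1), goal (3,1), distance |1-3|+|1-1| = 2
Tile 2: at (1,2), goal (0,1), distance |1-0|+|2-1| = 2
Tile 12: at (1,3), goal (2,3), distance |1-2|+|3-3| = 1
Tile 8: at (2,0), goal (1,3), distance |2-1|+|0-3| = 4
Tile 15: at (2,1), goal (3,2), distance |2-3|+|1-2| = 2
Tile 10: at (2,2), goal (2,1), distance |2-2|+|2-1| = 1
Tile 6: at (2,3), goal (1,1), distance |2-1|+|3-1| = 3
Tile 4: at (3,0), goal (0,3), distance |3-0|+|0-3| = 6
Tile 7: at (3,1), goal (1,2), distance |3-1|+|1-2| = 3
Tile 5: at (3,3), goal (1,0), distance |3-1|+|3-0| = 5
Sum: 2 + 3 + 0 + 6 + 1 + 2 + 2 + 1 + 4 + 2 + 1 + 3 + 6 + 3 + 5 = 41

Answer: 41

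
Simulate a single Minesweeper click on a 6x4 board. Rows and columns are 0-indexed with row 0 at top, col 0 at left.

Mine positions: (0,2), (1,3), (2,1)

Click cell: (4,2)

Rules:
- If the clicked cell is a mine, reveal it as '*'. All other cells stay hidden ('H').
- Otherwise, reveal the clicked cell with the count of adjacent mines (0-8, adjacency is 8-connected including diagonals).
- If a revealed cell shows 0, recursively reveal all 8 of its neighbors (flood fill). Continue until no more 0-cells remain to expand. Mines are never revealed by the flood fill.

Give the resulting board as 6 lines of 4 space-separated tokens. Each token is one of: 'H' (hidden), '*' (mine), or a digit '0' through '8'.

H H H H
H H H H
H H 2 1
1 1 1 0
0 0 0 0
0 0 0 0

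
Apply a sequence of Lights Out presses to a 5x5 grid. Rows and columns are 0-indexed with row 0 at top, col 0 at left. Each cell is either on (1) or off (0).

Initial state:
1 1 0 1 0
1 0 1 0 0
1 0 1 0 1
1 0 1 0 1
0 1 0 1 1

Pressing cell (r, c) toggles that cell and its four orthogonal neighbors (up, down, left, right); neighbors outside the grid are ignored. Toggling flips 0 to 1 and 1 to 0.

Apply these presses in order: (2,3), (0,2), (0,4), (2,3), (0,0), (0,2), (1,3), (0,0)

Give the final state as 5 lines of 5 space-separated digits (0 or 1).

After press 1 at (2,3):
1 1 0 1 0
1 0 1 1 0
1 0 0 1 0
1 0 1 1 1
0 1 0 1 1

After press 2 at (0,2):
1 0 1 0 0
1 0 0 1 0
1 0 0 1 0
1 0 1 1 1
0 1 0 1 1

After press 3 at (0,4):
1 0 1 1 1
1 0 0 1 1
1 0 0 1 0
1 0 1 1 1
0 1 0 1 1

After press 4 at (2,3):
1 0 1 1 1
1 0 0 0 1
1 0 1 0 1
1 0 1 0 1
0 1 0 1 1

After press 5 at (0,0):
0 1 1 1 1
0 0 0 0 1
1 0 1 0 1
1 0 1 0 1
0 1 0 1 1

After press 6 at (0,2):
0 0 0 0 1
0 0 1 0 1
1 0 1 0 1
1 0 1 0 1
0 1 0 1 1

After press 7 at (1,3):
0 0 0 1 1
0 0 0 1 0
1 0 1 1 1
1 0 1 0 1
0 1 0 1 1

After press 8 at (0,0):
1 1 0 1 1
1 0 0 1 0
1 0 1 1 1
1 0 1 0 1
0 1 0 1 1

Answer: 1 1 0 1 1
1 0 0 1 0
1 0 1 1 1
1 0 1 0 1
0 1 0 1 1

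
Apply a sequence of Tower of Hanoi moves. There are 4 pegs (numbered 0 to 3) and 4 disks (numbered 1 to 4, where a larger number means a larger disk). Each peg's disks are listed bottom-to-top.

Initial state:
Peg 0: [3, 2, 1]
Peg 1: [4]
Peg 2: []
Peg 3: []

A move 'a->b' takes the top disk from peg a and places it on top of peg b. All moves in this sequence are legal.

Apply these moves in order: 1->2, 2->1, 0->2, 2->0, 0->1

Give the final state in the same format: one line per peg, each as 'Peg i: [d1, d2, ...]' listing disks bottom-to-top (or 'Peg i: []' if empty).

Answer: Peg 0: [3, 2]
Peg 1: [4, 1]
Peg 2: []
Peg 3: []

Derivation:
After move 1 (1->2):
Peg 0: [3, 2, 1]
Peg 1: []
Peg 2: [4]
Peg 3: []

After move 2 (2->1):
Peg 0: [3, 2, 1]
Peg 1: [4]
Peg 2: []
Peg 3: []

After move 3 (0->2):
Peg 0: [3, 2]
Peg 1: [4]
Peg 2: [1]
Peg 3: []

After move 4 (2->0):
Peg 0: [3, 2, 1]
Peg 1: [4]
Peg 2: []
Peg 3: []

After move 5 (0->1):
Peg 0: [3, 2]
Peg 1: [4, 1]
Peg 2: []
Peg 3: []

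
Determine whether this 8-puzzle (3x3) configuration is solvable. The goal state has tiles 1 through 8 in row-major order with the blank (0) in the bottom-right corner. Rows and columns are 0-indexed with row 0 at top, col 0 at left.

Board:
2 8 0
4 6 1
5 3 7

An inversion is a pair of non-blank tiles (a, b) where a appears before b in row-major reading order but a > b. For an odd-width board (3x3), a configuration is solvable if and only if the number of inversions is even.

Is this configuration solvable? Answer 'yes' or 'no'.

Answer: no

Derivation:
Inversions (pairs i<j in row-major order where tile[i] > tile[j] > 0): 13
13 is odd, so the puzzle is not solvable.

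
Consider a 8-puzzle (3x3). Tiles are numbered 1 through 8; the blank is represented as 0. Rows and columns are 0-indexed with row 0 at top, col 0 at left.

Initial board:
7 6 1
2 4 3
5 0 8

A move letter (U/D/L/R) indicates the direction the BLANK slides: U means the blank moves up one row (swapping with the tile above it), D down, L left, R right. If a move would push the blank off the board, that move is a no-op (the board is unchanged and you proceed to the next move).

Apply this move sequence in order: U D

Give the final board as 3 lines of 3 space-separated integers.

After move 1 (U):
7 6 1
2 0 3
5 4 8

After move 2 (D):
7 6 1
2 4 3
5 0 8

Answer: 7 6 1
2 4 3
5 0 8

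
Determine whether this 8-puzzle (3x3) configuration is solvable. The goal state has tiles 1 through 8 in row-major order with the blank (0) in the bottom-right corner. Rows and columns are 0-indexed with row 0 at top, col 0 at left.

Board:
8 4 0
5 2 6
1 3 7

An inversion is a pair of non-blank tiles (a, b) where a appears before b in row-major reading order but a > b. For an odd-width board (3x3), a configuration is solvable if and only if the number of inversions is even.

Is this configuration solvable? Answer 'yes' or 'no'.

Inversions (pairs i<j in row-major order where tile[i] > tile[j] > 0): 16
16 is even, so the puzzle is solvable.

Answer: yes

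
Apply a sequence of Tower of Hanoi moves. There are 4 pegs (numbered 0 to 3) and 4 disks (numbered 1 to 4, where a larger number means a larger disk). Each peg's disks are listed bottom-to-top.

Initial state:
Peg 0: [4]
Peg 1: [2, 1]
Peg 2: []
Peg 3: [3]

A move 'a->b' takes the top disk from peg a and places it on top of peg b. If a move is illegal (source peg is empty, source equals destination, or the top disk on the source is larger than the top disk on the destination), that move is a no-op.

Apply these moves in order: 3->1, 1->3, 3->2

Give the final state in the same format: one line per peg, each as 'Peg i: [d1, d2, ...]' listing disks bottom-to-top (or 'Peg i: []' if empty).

Answer: Peg 0: [4]
Peg 1: [2]
Peg 2: [1]
Peg 3: [3]

Derivation:
After move 1 (3->1):
Peg 0: [4]
Peg 1: [2, 1]
Peg 2: []
Peg 3: [3]

After move 2 (1->3):
Peg 0: [4]
Peg 1: [2]
Peg 2: []
Peg 3: [3, 1]

After move 3 (3->2):
Peg 0: [4]
Peg 1: [2]
Peg 2: [1]
Peg 3: [3]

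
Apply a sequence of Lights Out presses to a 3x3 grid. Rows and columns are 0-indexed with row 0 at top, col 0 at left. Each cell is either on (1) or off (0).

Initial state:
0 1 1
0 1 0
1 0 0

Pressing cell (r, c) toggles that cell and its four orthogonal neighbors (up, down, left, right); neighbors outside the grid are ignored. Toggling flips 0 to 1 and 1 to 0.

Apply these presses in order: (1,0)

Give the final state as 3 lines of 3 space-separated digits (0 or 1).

After press 1 at (1,0):
1 1 1
1 0 0
0 0 0

Answer: 1 1 1
1 0 0
0 0 0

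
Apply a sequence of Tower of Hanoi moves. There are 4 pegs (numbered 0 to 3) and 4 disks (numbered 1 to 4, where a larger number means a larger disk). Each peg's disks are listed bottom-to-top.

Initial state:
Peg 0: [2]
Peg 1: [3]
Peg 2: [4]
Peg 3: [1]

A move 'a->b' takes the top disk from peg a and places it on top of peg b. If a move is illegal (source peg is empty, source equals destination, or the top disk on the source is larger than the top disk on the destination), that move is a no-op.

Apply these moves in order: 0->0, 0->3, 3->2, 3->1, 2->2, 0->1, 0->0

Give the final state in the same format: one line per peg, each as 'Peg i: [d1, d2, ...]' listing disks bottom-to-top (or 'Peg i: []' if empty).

Answer: Peg 0: []
Peg 1: [3, 2]
Peg 2: [4, 1]
Peg 3: []

Derivation:
After move 1 (0->0):
Peg 0: [2]
Peg 1: [3]
Peg 2: [4]
Peg 3: [1]

After move 2 (0->3):
Peg 0: [2]
Peg 1: [3]
Peg 2: [4]
Peg 3: [1]

After move 3 (3->2):
Peg 0: [2]
Peg 1: [3]
Peg 2: [4, 1]
Peg 3: []

After move 4 (3->1):
Peg 0: [2]
Peg 1: [3]
Peg 2: [4, 1]
Peg 3: []

After move 5 (2->2):
Peg 0: [2]
Peg 1: [3]
Peg 2: [4, 1]
Peg 3: []

After move 6 (0->1):
Peg 0: []
Peg 1: [3, 2]
Peg 2: [4, 1]
Peg 3: []

After move 7 (0->0):
Peg 0: []
Peg 1: [3, 2]
Peg 2: [4, 1]
Peg 3: []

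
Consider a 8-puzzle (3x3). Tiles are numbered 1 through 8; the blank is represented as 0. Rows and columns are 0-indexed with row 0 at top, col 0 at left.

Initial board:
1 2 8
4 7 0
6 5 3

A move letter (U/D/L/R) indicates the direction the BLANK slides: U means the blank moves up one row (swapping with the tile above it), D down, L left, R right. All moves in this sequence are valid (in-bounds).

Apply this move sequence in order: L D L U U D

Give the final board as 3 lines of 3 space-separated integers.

Answer: 1 2 8
0 5 7
4 6 3

Derivation:
After move 1 (L):
1 2 8
4 0 7
6 5 3

After move 2 (D):
1 2 8
4 5 7
6 0 3

After move 3 (L):
1 2 8
4 5 7
0 6 3

After move 4 (U):
1 2 8
0 5 7
4 6 3

After move 5 (U):
0 2 8
1 5 7
4 6 3

After move 6 (D):
1 2 8
0 5 7
4 6 3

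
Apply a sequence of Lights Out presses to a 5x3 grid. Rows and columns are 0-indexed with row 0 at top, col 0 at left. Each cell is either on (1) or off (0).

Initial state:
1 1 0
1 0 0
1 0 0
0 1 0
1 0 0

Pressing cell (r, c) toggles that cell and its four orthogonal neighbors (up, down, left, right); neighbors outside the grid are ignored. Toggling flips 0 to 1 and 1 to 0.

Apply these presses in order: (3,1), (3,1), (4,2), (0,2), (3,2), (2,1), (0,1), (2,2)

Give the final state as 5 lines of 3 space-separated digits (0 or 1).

Answer: 0 1 0
1 0 0
0 0 1
0 1 1
1 1 0

Derivation:
After press 1 at (3,1):
1 1 0
1 0 0
1 1 0
1 0 1
1 1 0

After press 2 at (3,1):
1 1 0
1 0 0
1 0 0
0 1 0
1 0 0

After press 3 at (4,2):
1 1 0
1 0 0
1 0 0
0 1 1
1 1 1

After press 4 at (0,2):
1 0 1
1 0 1
1 0 0
0 1 1
1 1 1

After press 5 at (3,2):
1 0 1
1 0 1
1 0 1
0 0 0
1 1 0

After press 6 at (2,1):
1 0 1
1 1 1
0 1 0
0 1 0
1 1 0

After press 7 at (0,1):
0 1 0
1 0 1
0 1 0
0 1 0
1 1 0

After press 8 at (2,2):
0 1 0
1 0 0
0 0 1
0 1 1
1 1 0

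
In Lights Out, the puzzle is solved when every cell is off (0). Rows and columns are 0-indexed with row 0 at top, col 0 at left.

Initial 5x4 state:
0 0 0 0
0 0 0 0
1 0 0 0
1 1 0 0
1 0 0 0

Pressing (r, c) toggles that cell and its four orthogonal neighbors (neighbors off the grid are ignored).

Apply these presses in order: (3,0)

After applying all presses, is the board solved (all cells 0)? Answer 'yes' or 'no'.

After press 1 at (3,0):
0 0 0 0
0 0 0 0
0 0 0 0
0 0 0 0
0 0 0 0

Lights still on: 0

Answer: yes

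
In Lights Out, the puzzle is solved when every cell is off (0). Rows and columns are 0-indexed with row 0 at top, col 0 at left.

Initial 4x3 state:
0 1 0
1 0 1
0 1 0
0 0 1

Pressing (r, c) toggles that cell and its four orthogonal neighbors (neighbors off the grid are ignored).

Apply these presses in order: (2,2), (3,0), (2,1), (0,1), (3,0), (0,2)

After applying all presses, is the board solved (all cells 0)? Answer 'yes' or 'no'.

After press 1 at (2,2):
0 1 0
1 0 0
0 0 1
0 0 0

After press 2 at (3,0):
0 1 0
1 0 0
1 0 1
1 1 0

After press 3 at (2,1):
0 1 0
1 1 0
0 1 0
1 0 0

After press 4 at (0,1):
1 0 1
1 0 0
0 1 0
1 0 0

After press 5 at (3,0):
1 0 1
1 0 0
1 1 0
0 1 0

After press 6 at (0,2):
1 1 0
1 0 1
1 1 0
0 1 0

Lights still on: 7

Answer: no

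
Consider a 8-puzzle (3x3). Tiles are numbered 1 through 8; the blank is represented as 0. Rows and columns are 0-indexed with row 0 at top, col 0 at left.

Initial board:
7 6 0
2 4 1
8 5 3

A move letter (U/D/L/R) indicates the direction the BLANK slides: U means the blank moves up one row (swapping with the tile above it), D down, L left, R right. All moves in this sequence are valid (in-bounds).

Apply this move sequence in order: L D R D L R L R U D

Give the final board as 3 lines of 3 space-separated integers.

Answer: 7 4 6
2 1 3
8 5 0

Derivation:
After move 1 (L):
7 0 6
2 4 1
8 5 3

After move 2 (D):
7 4 6
2 0 1
8 5 3

After move 3 (R):
7 4 6
2 1 0
8 5 3

After move 4 (D):
7 4 6
2 1 3
8 5 0

After move 5 (L):
7 4 6
2 1 3
8 0 5

After move 6 (R):
7 4 6
2 1 3
8 5 0

After move 7 (L):
7 4 6
2 1 3
8 0 5

After move 8 (R):
7 4 6
2 1 3
8 5 0

After move 9 (U):
7 4 6
2 1 0
8 5 3

After move 10 (D):
7 4 6
2 1 3
8 5 0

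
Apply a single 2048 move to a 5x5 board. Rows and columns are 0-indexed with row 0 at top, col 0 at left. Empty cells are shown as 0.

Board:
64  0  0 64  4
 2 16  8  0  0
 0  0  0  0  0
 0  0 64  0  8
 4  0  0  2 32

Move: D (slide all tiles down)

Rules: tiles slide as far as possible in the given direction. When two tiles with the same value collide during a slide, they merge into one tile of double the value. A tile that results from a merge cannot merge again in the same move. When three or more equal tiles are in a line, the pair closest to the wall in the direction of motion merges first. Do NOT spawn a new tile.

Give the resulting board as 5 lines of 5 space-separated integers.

Slide down:
col 0: [64, 2, 0, 0, 4] -> [0, 0, 64, 2, 4]
col 1: [0, 16, 0, 0, 0] -> [0, 0, 0, 0, 16]
col 2: [0, 8, 0, 64, 0] -> [0, 0, 0, 8, 64]
col 3: [64, 0, 0, 0, 2] -> [0, 0, 0, 64, 2]
col 4: [4, 0, 0, 8, 32] -> [0, 0, 4, 8, 32]

Answer:  0  0  0  0  0
 0  0  0  0  0
64  0  0  0  4
 2  0  8 64  8
 4 16 64  2 32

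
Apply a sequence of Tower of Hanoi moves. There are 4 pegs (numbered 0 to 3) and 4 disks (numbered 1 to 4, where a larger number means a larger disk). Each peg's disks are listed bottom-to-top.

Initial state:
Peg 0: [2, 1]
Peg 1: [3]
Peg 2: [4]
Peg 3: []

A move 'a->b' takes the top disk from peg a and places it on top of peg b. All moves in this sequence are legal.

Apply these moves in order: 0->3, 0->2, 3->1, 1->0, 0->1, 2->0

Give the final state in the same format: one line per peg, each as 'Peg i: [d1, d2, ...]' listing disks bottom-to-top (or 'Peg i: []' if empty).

After move 1 (0->3):
Peg 0: [2]
Peg 1: [3]
Peg 2: [4]
Peg 3: [1]

After move 2 (0->2):
Peg 0: []
Peg 1: [3]
Peg 2: [4, 2]
Peg 3: [1]

After move 3 (3->1):
Peg 0: []
Peg 1: [3, 1]
Peg 2: [4, 2]
Peg 3: []

After move 4 (1->0):
Peg 0: [1]
Peg 1: [3]
Peg 2: [4, 2]
Peg 3: []

After move 5 (0->1):
Peg 0: []
Peg 1: [3, 1]
Peg 2: [4, 2]
Peg 3: []

After move 6 (2->0):
Peg 0: [2]
Peg 1: [3, 1]
Peg 2: [4]
Peg 3: []

Answer: Peg 0: [2]
Peg 1: [3, 1]
Peg 2: [4]
Peg 3: []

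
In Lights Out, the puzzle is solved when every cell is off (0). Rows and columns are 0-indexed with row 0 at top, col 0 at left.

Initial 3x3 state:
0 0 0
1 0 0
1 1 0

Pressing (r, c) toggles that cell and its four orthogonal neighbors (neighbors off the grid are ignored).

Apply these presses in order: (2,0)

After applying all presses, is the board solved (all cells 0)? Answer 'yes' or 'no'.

Answer: yes

Derivation:
After press 1 at (2,0):
0 0 0
0 0 0
0 0 0

Lights still on: 0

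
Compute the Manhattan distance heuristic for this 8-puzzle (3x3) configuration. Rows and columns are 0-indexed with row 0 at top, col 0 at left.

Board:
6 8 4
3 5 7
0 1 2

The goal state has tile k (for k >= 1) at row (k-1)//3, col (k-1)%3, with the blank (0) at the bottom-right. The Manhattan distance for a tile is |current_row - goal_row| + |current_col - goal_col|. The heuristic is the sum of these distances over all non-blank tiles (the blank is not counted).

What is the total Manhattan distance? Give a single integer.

Tile 6: at (0,0), goal (1,2), distance |0-1|+|0-2| = 3
Tile 8: at (0,1), goal (2,1), distance |0-2|+|1-1| = 2
Tile 4: at (0,2), goal (1,0), distance |0-1|+|2-0| = 3
Tile 3: at (1,0), goal (0,2), distance |1-0|+|0-2| = 3
Tile 5: at (1,1), goal (1,1), distance |1-1|+|1-1| = 0
Tile 7: at (1,2), goal (2,0), distance |1-2|+|2-0| = 3
Tile 1: at (2,1), goal (0,0), distance |2-0|+|1-0| = 3
Tile 2: at (2,2), goal (0,1), distance |2-0|+|2-1| = 3
Sum: 3 + 2 + 3 + 3 + 0 + 3 + 3 + 3 = 20

Answer: 20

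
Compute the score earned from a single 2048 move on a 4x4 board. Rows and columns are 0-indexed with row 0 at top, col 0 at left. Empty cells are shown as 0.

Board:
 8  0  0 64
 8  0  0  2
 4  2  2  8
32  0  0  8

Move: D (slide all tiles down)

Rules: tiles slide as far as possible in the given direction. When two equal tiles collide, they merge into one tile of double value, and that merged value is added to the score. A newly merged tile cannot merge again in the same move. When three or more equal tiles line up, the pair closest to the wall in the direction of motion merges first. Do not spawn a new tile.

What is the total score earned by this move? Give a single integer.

Slide down:
col 0: [8, 8, 4, 32] -> [0, 16, 4, 32]  score +16 (running 16)
col 1: [0, 0, 2, 0] -> [0, 0, 0, 2]  score +0 (running 16)
col 2: [0, 0, 2, 0] -> [0, 0, 0, 2]  score +0 (running 16)
col 3: [64, 2, 8, 8] -> [0, 64, 2, 16]  score +16 (running 32)
Board after move:
 0  0  0  0
16  0  0 64
 4  0  0  2
32  2  2 16

Answer: 32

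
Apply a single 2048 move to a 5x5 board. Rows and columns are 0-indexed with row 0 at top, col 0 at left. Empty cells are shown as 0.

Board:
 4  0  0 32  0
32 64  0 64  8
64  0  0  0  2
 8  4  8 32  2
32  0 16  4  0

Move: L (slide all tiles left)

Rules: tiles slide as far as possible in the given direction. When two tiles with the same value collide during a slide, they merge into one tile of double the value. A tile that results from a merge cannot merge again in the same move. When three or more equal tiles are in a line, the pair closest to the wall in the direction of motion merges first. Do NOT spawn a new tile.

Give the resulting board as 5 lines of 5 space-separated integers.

Slide left:
row 0: [4, 0, 0, 32, 0] -> [4, 32, 0, 0, 0]
row 1: [32, 64, 0, 64, 8] -> [32, 128, 8, 0, 0]
row 2: [64, 0, 0, 0, 2] -> [64, 2, 0, 0, 0]
row 3: [8, 4, 8, 32, 2] -> [8, 4, 8, 32, 2]
row 4: [32, 0, 16, 4, 0] -> [32, 16, 4, 0, 0]

Answer:   4  32   0   0   0
 32 128   8   0   0
 64   2   0   0   0
  8   4   8  32   2
 32  16   4   0   0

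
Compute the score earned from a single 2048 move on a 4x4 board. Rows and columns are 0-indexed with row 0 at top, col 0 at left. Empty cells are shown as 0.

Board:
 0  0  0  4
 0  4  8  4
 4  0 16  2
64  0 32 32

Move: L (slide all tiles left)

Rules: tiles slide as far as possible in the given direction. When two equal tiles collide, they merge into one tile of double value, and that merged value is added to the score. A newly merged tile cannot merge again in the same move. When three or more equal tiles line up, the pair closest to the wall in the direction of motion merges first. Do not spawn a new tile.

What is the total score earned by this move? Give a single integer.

Answer: 64

Derivation:
Slide left:
row 0: [0, 0, 0, 4] -> [4, 0, 0, 0]  score +0 (running 0)
row 1: [0, 4, 8, 4] -> [4, 8, 4, 0]  score +0 (running 0)
row 2: [4, 0, 16, 2] -> [4, 16, 2, 0]  score +0 (running 0)
row 3: [64, 0, 32, 32] -> [64, 64, 0, 0]  score +64 (running 64)
Board after move:
 4  0  0  0
 4  8  4  0
 4 16  2  0
64 64  0  0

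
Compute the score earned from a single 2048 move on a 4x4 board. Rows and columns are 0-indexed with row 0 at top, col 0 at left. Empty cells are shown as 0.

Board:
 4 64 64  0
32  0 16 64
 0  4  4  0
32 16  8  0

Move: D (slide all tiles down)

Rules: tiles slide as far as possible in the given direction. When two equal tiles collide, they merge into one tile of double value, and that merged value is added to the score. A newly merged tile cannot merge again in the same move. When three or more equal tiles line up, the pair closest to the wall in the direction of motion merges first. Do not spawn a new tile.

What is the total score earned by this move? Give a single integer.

Answer: 64

Derivation:
Slide down:
col 0: [4, 32, 0, 32] -> [0, 0, 4, 64]  score +64 (running 64)
col 1: [64, 0, 4, 16] -> [0, 64, 4, 16]  score +0 (running 64)
col 2: [64, 16, 4, 8] -> [64, 16, 4, 8]  score +0 (running 64)
col 3: [0, 64, 0, 0] -> [0, 0, 0, 64]  score +0 (running 64)
Board after move:
 0  0 64  0
 0 64 16  0
 4  4  4  0
64 16  8 64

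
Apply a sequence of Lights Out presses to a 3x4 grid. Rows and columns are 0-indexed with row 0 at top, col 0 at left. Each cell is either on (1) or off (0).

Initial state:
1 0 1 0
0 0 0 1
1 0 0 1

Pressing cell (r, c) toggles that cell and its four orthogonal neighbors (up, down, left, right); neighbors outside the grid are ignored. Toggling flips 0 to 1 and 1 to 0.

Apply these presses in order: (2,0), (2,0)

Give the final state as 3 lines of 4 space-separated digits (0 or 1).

Answer: 1 0 1 0
0 0 0 1
1 0 0 1

Derivation:
After press 1 at (2,0):
1 0 1 0
1 0 0 1
0 1 0 1

After press 2 at (2,0):
1 0 1 0
0 0 0 1
1 0 0 1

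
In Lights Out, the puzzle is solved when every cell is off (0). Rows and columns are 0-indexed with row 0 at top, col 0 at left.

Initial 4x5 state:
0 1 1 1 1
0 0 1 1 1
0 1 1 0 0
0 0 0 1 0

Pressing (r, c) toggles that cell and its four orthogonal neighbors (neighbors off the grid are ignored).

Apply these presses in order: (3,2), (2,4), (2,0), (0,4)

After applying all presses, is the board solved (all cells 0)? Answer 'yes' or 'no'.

Answer: no

Derivation:
After press 1 at (3,2):
0 1 1 1 1
0 0 1 1 1
0 1 0 0 0
0 1 1 0 0

After press 2 at (2,4):
0 1 1 1 1
0 0 1 1 0
0 1 0 1 1
0 1 1 0 1

After press 3 at (2,0):
0 1 1 1 1
1 0 1 1 0
1 0 0 1 1
1 1 1 0 1

After press 4 at (0,4):
0 1 1 0 0
1 0 1 1 1
1 0 0 1 1
1 1 1 0 1

Lights still on: 13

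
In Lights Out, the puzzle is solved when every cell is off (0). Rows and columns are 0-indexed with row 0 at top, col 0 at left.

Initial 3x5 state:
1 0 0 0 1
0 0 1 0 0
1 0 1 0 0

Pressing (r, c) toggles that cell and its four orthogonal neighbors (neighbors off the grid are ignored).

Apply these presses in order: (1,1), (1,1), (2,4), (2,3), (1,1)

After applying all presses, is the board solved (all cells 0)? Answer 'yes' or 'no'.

After press 1 at (1,1):
1 1 0 0 1
1 1 0 0 0
1 1 1 0 0

After press 2 at (1,1):
1 0 0 0 1
0 0 1 0 0
1 0 1 0 0

After press 3 at (2,4):
1 0 0 0 1
0 0 1 0 1
1 0 1 1 1

After press 4 at (2,3):
1 0 0 0 1
0 0 1 1 1
1 0 0 0 0

After press 5 at (1,1):
1 1 0 0 1
1 1 0 1 1
1 1 0 0 0

Lights still on: 9

Answer: no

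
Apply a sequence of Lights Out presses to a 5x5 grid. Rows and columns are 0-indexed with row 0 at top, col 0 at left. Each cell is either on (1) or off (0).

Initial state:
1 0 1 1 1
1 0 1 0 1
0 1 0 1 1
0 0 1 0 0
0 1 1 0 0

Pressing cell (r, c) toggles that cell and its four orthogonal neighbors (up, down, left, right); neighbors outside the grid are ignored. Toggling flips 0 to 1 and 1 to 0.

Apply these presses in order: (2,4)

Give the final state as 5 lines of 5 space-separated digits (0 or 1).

After press 1 at (2,4):
1 0 1 1 1
1 0 1 0 0
0 1 0 0 0
0 0 1 0 1
0 1 1 0 0

Answer: 1 0 1 1 1
1 0 1 0 0
0 1 0 0 0
0 0 1 0 1
0 1 1 0 0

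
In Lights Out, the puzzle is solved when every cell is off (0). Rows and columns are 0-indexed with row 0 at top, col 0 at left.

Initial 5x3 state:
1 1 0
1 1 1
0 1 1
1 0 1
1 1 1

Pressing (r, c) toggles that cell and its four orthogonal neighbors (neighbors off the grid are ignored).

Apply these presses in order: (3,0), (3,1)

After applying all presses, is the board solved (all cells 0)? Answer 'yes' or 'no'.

Answer: no

Derivation:
After press 1 at (3,0):
1 1 0
1 1 1
1 1 1
0 1 1
0 1 1

After press 2 at (3,1):
1 1 0
1 1 1
1 0 1
1 0 0
0 0 1

Lights still on: 9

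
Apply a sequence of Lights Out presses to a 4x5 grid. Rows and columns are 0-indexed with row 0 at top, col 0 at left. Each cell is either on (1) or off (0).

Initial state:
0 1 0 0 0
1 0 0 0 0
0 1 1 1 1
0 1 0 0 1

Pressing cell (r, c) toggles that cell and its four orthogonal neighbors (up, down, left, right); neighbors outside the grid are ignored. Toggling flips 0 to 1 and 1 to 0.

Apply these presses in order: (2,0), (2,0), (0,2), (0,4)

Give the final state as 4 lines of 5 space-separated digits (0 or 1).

After press 1 at (2,0):
0 1 0 0 0
0 0 0 0 0
1 0 1 1 1
1 1 0 0 1

After press 2 at (2,0):
0 1 0 0 0
1 0 0 0 0
0 1 1 1 1
0 1 0 0 1

After press 3 at (0,2):
0 0 1 1 0
1 0 1 0 0
0 1 1 1 1
0 1 0 0 1

After press 4 at (0,4):
0 0 1 0 1
1 0 1 0 1
0 1 1 1 1
0 1 0 0 1

Answer: 0 0 1 0 1
1 0 1 0 1
0 1 1 1 1
0 1 0 0 1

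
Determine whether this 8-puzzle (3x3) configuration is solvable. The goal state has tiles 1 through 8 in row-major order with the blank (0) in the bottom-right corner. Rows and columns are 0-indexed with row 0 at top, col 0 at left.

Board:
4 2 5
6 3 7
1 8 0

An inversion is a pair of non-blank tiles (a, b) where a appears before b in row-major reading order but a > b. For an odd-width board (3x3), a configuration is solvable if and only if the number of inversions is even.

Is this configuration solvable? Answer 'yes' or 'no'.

Inversions (pairs i<j in row-major order where tile[i] > tile[j] > 0): 10
10 is even, so the puzzle is solvable.

Answer: yes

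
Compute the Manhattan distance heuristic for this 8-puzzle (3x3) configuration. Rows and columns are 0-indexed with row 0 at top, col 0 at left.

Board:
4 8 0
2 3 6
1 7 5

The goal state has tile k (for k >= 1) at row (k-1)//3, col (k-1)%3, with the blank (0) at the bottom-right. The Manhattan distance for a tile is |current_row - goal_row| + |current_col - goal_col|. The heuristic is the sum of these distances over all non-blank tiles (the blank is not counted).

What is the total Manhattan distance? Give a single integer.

Answer: 12

Derivation:
Tile 4: (0,0)->(1,0) = 1
Tile 8: (0,1)->(2,1) = 2
Tile 2: (1,0)->(0,1) = 2
Tile 3: (1,1)->(0,2) = 2
Tile 6: (1,2)->(1,2) = 0
Tile 1: (2,0)->(0,0) = 2
Tile 7: (2,1)->(2,0) = 1
Tile 5: (2,2)->(1,1) = 2
Sum: 1 + 2 + 2 + 2 + 0 + 2 + 1 + 2 = 12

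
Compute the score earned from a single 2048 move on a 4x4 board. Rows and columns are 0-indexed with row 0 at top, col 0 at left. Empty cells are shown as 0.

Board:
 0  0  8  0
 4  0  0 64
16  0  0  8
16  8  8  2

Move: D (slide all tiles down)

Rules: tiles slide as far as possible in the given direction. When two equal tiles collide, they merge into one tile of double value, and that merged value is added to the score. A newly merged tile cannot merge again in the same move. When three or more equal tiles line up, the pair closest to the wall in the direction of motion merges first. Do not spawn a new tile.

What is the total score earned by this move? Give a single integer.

Answer: 48

Derivation:
Slide down:
col 0: [0, 4, 16, 16] -> [0, 0, 4, 32]  score +32 (running 32)
col 1: [0, 0, 0, 8] -> [0, 0, 0, 8]  score +0 (running 32)
col 2: [8, 0, 0, 8] -> [0, 0, 0, 16]  score +16 (running 48)
col 3: [0, 64, 8, 2] -> [0, 64, 8, 2]  score +0 (running 48)
Board after move:
 0  0  0  0
 0  0  0 64
 4  0  0  8
32  8 16  2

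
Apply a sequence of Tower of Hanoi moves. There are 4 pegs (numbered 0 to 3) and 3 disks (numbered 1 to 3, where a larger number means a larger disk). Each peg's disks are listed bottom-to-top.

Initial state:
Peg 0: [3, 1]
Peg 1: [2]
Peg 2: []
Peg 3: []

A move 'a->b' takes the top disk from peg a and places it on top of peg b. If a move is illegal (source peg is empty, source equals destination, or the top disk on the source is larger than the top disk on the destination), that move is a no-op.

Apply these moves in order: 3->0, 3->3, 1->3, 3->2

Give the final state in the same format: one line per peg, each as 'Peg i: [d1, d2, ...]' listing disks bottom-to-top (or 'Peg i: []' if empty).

Answer: Peg 0: [3, 1]
Peg 1: []
Peg 2: [2]
Peg 3: []

Derivation:
After move 1 (3->0):
Peg 0: [3, 1]
Peg 1: [2]
Peg 2: []
Peg 3: []

After move 2 (3->3):
Peg 0: [3, 1]
Peg 1: [2]
Peg 2: []
Peg 3: []

After move 3 (1->3):
Peg 0: [3, 1]
Peg 1: []
Peg 2: []
Peg 3: [2]

After move 4 (3->2):
Peg 0: [3, 1]
Peg 1: []
Peg 2: [2]
Peg 3: []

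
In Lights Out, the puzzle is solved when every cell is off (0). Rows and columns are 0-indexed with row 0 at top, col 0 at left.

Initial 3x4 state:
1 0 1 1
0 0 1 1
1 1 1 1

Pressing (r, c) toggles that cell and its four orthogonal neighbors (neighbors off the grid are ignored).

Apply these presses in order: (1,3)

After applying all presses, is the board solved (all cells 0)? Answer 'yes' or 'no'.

After press 1 at (1,3):
1 0 1 0
0 0 0 0
1 1 1 0

Lights still on: 5

Answer: no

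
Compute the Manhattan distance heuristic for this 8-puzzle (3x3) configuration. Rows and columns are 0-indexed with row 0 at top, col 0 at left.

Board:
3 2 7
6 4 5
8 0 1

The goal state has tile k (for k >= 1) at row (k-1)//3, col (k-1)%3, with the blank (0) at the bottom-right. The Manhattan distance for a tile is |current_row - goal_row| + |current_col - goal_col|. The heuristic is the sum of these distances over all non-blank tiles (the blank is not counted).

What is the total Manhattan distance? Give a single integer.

Answer: 15

Derivation:
Tile 3: at (0,0), goal (0,2), distance |0-0|+|0-2| = 2
Tile 2: at (0,1), goal (0,1), distance |0-0|+|1-1| = 0
Tile 7: at (0,2), goal (2,0), distance |0-2|+|2-0| = 4
Tile 6: at (1,0), goal (1,2), distance |1-1|+|0-2| = 2
Tile 4: at (1,1), goal (1,0), distance |1-1|+|1-0| = 1
Tile 5: at (1,2), goal (1,1), distance |1-1|+|2-1| = 1
Tile 8: at (2,0), goal (2,1), distance |2-2|+|0-1| = 1
Tile 1: at (2,2), goal (0,0), distance |2-0|+|2-0| = 4
Sum: 2 + 0 + 4 + 2 + 1 + 1 + 1 + 4 = 15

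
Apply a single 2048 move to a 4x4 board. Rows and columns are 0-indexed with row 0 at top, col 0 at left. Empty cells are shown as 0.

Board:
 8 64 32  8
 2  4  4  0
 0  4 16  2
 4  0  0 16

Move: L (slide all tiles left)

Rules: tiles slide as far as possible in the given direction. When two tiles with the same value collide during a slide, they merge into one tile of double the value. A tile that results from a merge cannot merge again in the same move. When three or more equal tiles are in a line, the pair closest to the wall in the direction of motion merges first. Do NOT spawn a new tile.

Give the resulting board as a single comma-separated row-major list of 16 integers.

Answer: 8, 64, 32, 8, 2, 8, 0, 0, 4, 16, 2, 0, 4, 16, 0, 0

Derivation:
Slide left:
row 0: [8, 64, 32, 8] -> [8, 64, 32, 8]
row 1: [2, 4, 4, 0] -> [2, 8, 0, 0]
row 2: [0, 4, 16, 2] -> [4, 16, 2, 0]
row 3: [4, 0, 0, 16] -> [4, 16, 0, 0]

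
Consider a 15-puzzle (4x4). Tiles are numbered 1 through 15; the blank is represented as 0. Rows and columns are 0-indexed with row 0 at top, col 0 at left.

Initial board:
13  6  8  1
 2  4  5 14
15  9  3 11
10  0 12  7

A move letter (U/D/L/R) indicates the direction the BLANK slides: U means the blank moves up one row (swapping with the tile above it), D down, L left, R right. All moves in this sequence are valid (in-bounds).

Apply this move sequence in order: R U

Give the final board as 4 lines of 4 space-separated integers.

Answer: 13  6  8  1
 2  4  5 14
15  9  0 11
10 12  3  7

Derivation:
After move 1 (R):
13  6  8  1
 2  4  5 14
15  9  3 11
10 12  0  7

After move 2 (U):
13  6  8  1
 2  4  5 14
15  9  0 11
10 12  3  7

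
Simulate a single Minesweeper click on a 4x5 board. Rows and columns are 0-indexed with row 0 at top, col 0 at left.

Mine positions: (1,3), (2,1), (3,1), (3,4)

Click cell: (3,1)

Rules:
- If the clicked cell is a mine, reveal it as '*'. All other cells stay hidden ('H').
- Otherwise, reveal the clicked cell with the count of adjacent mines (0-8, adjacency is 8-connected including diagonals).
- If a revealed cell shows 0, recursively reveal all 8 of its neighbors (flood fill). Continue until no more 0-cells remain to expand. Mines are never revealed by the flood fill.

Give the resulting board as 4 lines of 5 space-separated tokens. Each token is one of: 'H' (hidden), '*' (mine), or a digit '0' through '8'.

H H H H H
H H H H H
H H H H H
H * H H H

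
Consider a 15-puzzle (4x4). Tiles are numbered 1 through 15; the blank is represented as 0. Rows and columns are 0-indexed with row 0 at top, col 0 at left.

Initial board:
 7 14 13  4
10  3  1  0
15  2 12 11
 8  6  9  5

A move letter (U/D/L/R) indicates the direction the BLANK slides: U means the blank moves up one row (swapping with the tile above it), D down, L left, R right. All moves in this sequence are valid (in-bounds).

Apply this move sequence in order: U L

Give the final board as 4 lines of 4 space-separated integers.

Answer:  7 14  0 13
10  3  1  4
15  2 12 11
 8  6  9  5

Derivation:
After move 1 (U):
 7 14 13  0
10  3  1  4
15  2 12 11
 8  6  9  5

After move 2 (L):
 7 14  0 13
10  3  1  4
15  2 12 11
 8  6  9  5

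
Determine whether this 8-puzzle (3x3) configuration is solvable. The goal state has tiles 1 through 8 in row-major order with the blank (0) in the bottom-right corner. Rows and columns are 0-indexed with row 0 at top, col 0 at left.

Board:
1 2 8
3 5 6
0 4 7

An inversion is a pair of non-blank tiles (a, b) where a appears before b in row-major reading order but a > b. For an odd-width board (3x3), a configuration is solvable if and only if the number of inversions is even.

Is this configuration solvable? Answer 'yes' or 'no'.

Inversions (pairs i<j in row-major order where tile[i] > tile[j] > 0): 7
7 is odd, so the puzzle is not solvable.

Answer: no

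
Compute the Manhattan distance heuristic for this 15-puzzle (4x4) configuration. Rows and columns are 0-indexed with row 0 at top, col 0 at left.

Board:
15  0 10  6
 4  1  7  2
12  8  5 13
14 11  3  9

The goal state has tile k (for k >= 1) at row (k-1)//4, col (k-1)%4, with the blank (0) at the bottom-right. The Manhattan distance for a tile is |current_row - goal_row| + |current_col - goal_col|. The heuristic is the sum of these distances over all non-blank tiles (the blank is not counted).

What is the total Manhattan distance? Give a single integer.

Answer: 43

Derivation:
Tile 15: (0,0)->(3,2) = 5
Tile 10: (0,2)->(2,1) = 3
Tile 6: (0,3)->(1,1) = 3
Tile 4: (1,0)->(0,3) = 4
Tile 1: (1,1)->(0,0) = 2
Tile 7: (1,2)->(1,2) = 0
Tile 2: (1,3)->(0,1) = 3
Tile 12: (2,0)->(2,3) = 3
Tile 8: (2,1)->(1,3) = 3
Tile 5: (2,2)->(1,0) = 3
Tile 13: (2,3)->(3,0) = 4
Tile 14: (3,0)->(3,1) = 1
Tile 11: (3,1)->(2,2) = 2
Tile 3: (3,2)->(0,2) = 3
Tile 9: (3,3)->(2,0) = 4
Sum: 5 + 3 + 3 + 4 + 2 + 0 + 3 + 3 + 3 + 3 + 4 + 1 + 2 + 3 + 4 = 43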